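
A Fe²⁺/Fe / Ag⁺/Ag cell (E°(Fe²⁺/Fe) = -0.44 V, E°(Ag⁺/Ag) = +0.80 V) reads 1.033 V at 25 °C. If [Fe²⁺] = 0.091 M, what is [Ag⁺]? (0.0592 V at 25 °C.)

From the Nernst equation, log Q = n(E° − E)/0.0592 = 2(1.24 − 1.033)/0.0592 = 6.993, so Q = 9.85 × 10^6.
With Q = [Fe²⁺]/[Ag⁺]^2 and the known concentrations, [Ag⁺]^2 in the denominator gives [Ag⁺] = 9.6 × 10^-5 M.

9.6 × 10^-5 M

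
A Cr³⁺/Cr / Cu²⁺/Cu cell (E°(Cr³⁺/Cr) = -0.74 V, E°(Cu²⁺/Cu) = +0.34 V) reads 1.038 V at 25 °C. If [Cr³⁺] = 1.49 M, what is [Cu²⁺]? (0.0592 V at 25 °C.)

From the Nernst equation, log Q = n(E° − E)/0.0592 = 6(1.08 − 1.038)/0.0592 = 4.257, so Q = 1.81 × 10^4.
With Q = [Cr³⁺]^2/[Cu²⁺]^3 and the known concentrations, [Cu²⁺]^3 in the denominator gives [Cu²⁺] = 0.05 M.

0.05 M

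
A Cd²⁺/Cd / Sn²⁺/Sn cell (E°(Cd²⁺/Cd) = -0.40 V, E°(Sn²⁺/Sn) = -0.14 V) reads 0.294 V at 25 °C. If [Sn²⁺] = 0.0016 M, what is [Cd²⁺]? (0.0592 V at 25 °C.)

From the Nernst equation, log Q = n(E° − E)/0.0592 = 2(0.26 − 0.294)/0.0592 = -1.149, so Q = 0.0710.
With Q = [Cd²⁺]/[Sn²⁺] and the known concentrations, [Cd²⁺] in the numerator gives [Cd²⁺] = 1.1 × 10^-4 M.

1.1 × 10^-4 M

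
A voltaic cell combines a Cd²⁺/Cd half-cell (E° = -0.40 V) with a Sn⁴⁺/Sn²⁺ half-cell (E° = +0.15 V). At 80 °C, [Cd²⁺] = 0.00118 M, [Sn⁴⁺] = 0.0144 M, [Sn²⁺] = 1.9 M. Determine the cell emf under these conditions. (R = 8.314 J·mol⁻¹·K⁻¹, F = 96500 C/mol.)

The Sn⁴⁺/Sn²⁺ couple has the higher reduction potential and acts as the cathode, so E°_cell = +0.15 − (-0.40) = 0.55 V.
Balancing electrons gives n = 2; the reaction quotient is Q = [Cd²⁺]·[Sn²⁺]/[Sn⁴⁺] = 0.156.
E = E° − (RT/nF) ln Q = 0.55 − (8.314×353)/(2×96500) × (-1.860) = 0.550 + 0.028 = 0.578 V.

0.578 V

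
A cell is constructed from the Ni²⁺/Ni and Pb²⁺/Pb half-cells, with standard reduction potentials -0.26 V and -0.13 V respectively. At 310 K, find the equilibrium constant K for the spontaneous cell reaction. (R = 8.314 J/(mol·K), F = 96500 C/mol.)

E°_cell = -0.13 − (-0.26) = 0.13 V, with n = 2 electrons transferred.
At equilibrium E = 0, so the Nernst equation gives ln K = nFE°/RT = (2)(96500)(0.13)/((8.314)(310)) = 9.73.
K = e^9.73 = 1.7 × 10^4.

1.7 × 10^4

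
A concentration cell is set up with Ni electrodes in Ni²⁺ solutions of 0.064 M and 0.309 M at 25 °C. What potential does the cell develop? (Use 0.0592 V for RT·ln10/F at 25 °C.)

0.020 V

Both half-cells are Ni²⁺/Ni, so E°_cell = 0. The concentrated side is the cathode; the cell reaction moves Ni²⁺ from high to low concentration with n = 2.
Q = [Ni²⁺]_dilute/[Ni²⁺]_conc = 0.064/0.309 = 0.207.
E = 0 − (0.0592/2) log Q = −(0.0592/2)(-0.684) = 0.0202 V.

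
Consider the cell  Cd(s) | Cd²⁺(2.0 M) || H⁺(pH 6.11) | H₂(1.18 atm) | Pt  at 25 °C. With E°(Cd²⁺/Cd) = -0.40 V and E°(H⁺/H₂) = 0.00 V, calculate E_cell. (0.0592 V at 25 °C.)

The hydrogen couple is the cathode, so E°_cell = 0.40 V; n = 2.
[H⁺] = 10^(−6.11) = 7.8 × 10^-7 M, and Q = [Cd²⁺]·P(H₂) / [H⁺]^2 = 3.92 × 10^12.
E = E° − (0.0592/2) log Q = 0.40 − (0.0592/2)(12.593) = 0.027 V.

0.027 V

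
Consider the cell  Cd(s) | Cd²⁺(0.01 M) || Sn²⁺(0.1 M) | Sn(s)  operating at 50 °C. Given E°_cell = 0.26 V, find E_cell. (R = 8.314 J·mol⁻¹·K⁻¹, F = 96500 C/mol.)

Balancing electrons gives n = 2; the reaction quotient is Q = [Cd²⁺]/[Sn²⁺] = 0.100.
E = E° − (RT/nF) ln Q = 0.26 − (8.314×323)/(2×96500) × (-2.303) = 0.260 + 0.032 = 0.292 V.

0.292 V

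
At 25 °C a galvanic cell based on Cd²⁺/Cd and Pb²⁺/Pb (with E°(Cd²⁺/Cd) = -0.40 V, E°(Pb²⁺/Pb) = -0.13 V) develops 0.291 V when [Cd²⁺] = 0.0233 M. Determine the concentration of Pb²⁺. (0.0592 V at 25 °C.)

From the Nernst equation, log Q = n(E° − E)/0.0592 = 2(0.27 − 0.291)/0.0592 = -0.709, so Q = 0.195.
With Q = [Cd²⁺]/[Pb²⁺] and the known concentrations, [Pb²⁺] in the denominator gives [Pb²⁺] = 0.12 M.

0.12 M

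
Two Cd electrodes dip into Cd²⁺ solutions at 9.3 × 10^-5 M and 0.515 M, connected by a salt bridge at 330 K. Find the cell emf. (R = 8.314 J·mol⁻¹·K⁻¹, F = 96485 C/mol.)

Both half-cells are Cd²⁺/Cd, so E°_cell = 0. The concentrated side is the cathode; the cell reaction moves Cd²⁺ from high to low concentration with n = 2.
Q = [Cd²⁺]_dilute/[Cd²⁺]_conc = 9.3 × 10^-5/0.515 = 1.81 × 10^-4.
E = 0 − (RT/nF) ln Q = −((8.314×330)/(2×96485))(-8.619) = 0.1225 V.

0.12 V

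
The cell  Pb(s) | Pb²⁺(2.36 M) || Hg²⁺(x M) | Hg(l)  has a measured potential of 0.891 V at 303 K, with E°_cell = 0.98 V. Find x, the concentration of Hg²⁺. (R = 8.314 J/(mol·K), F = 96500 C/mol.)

0.0026 M

From the Nernst equation, ln Q = nF(E° − E)/RT = 2×96500×(0.98 − 0.891)/(8.314×303) = 6.819, so Q = 915.
With Q = [Pb²⁺]/[Hg²⁺] and the known concentrations, [Hg²⁺] in the denominator gives [Hg²⁺] = 0.0026 M.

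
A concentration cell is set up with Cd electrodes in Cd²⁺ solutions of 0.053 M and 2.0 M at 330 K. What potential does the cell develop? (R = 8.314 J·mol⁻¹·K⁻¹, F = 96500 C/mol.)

Both half-cells are Cd²⁺/Cd, so E°_cell = 0. The concentrated side is the cathode; the cell reaction moves Cd²⁺ from high to low concentration with n = 2.
Q = [Cd²⁺]_dilute/[Cd²⁺]_conc = 0.053/2.0 = 0.0265.
E = 0 − (RT/nF) ln Q = −((8.314×330)/(2×96500))(-3.631) = 0.0516 V.

0.052 V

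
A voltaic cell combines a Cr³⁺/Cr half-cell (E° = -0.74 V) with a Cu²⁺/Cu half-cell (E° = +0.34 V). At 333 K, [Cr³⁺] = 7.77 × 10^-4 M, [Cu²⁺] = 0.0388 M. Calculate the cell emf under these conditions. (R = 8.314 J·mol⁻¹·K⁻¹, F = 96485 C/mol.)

The Cu²⁺/Cu couple has the higher reduction potential and acts as the cathode, so E°_cell = +0.34 − (-0.74) = 1.08 V.
Balancing electrons gives n = 6; the reaction quotient is Q = [Cr³⁺]^2/[Cu²⁺]^3 = 0.0103.
E = E° − (RT/nF) ln Q = 1.08 − (8.314×333)/(6×96485) × (-4.572) = 1.080 + 0.022 = 1.102 V.

1.10 V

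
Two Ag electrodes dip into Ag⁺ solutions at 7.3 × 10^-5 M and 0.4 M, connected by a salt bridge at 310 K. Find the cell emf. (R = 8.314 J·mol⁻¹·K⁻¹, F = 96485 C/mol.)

0.23 V

Both half-cells are Ag⁺/Ag, so E°_cell = 0. The concentrated side is the cathode; the cell reaction moves Ag⁺ from high to low concentration with n = 1.
Q = [Ag⁺]_dilute/[Ag⁺]_conc = 7.3 × 10^-5/0.4 = 1.82 × 10^-4.
E = 0 − (RT/nF) ln Q = −((8.314×310)/(1×96485))(-8.609) = 0.2300 V.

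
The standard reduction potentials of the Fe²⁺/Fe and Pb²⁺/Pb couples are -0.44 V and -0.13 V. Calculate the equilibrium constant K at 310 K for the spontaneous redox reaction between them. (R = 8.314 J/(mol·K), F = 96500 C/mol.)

E°_cell = -0.13 − (-0.44) = 0.31 V, with n = 2 electrons transferred.
At equilibrium E = 0, so the Nernst equation gives ln K = nFE°/RT = (2)(96500)(0.31)/((8.314)(310)) = 23.21.
K = e^23.21 = 1.2 × 10^10.

1.2 × 10^10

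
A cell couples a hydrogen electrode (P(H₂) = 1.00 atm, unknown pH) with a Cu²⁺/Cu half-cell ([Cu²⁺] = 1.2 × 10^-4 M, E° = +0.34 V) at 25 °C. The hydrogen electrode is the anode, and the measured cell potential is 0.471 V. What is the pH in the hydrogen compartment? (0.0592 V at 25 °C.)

E°_cell = 0.34 V and n = 2.
log Q = n(E° − E)/0.0592 = 2×(0.34 − 0.471)/0.0592 = -4.426.
With Q = [H⁺]^2 / ([Cu²⁺]·P(H₂)), solving for [H⁺] gives log[H⁺] = -4.173, so pH = 4.17.

pH = 4.17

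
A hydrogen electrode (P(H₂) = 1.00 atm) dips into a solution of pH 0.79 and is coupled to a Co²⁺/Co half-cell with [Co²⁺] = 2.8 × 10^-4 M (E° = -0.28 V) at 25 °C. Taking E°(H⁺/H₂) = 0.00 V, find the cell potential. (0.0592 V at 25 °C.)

0.34 V

The hydrogen couple is the cathode, so E°_cell = 0.28 V; n = 2.
[H⁺] = 10^(−0.79) = 0.16 M, and Q = [Co²⁺]·P(H₂) / [H⁺]^2 = 0.0106.
E = E° − (0.0592/2) log Q = 0.28 − (0.0592/2)(-1.973) = 0.338 V.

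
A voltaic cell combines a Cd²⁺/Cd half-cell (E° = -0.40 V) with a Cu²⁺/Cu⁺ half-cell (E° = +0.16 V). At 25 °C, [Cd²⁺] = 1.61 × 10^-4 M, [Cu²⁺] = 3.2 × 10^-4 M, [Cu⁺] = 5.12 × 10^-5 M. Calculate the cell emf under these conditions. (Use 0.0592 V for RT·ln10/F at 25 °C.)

0.719 V

The Cu²⁺/Cu⁺ couple has the higher reduction potential and acts as the cathode, so E°_cell = +0.16 − (-0.40) = 0.56 V.
Balancing electrons gives n = 2; the reaction quotient is Q = [Cd²⁺]·[Cu⁺]^2/[Cu²⁺]^2 = 4.12 × 10^-6.
At 25 °C, E = E° − (0.0592/n) log Q = 0.56 − (0.0592/2)(-5.385) = 0.560 + 0.159 = 0.719 V.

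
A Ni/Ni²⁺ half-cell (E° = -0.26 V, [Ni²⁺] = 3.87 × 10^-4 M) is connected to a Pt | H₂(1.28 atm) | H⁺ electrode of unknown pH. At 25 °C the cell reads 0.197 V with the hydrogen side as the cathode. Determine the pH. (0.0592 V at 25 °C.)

E°_cell = 0.26 V and n = 2.
log Q = n(E° − E)/0.0592 = 2×(0.26 − 0.197)/0.0592 = 2.128.
With Q = [Ni²⁺]·P(H₂) / [H⁺]^2, solving for [H⁺] gives log[H⁺] = -2.717, so pH = 2.72.

pH = 2.72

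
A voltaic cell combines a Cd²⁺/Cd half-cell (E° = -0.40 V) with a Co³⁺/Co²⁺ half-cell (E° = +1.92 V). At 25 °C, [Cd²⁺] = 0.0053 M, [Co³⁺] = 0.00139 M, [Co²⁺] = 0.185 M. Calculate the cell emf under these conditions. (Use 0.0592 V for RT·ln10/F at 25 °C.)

2.26 V

The Co³⁺/Co²⁺ couple has the higher reduction potential and acts as the cathode, so E°_cell = +1.92 − (-0.40) = 2.32 V.
Balancing electrons gives n = 2; the reaction quotient is Q = [Cd²⁺]·[Co²⁺]^2/[Co³⁺]^2 = 93.9.
At 25 °C, E = E° − (0.0592/n) log Q = 2.32 − (0.0592/2)(1.973) = 2.320 − 0.058 = 2.262 V.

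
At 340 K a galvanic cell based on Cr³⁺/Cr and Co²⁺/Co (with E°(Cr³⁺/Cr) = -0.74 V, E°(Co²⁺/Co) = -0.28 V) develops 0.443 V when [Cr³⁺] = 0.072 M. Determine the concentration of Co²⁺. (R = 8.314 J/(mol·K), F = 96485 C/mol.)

From the Nernst equation, ln Q = nF(E° − E)/RT = 6×96485×(0.46 − 0.443)/(8.314×340) = 3.482, so Q = 32.5.
With Q = [Cr³⁺]^2/[Co²⁺]^3 and the known concentrations, [Co²⁺]^3 in the denominator gives [Co²⁺] = 0.054 M.

0.054 M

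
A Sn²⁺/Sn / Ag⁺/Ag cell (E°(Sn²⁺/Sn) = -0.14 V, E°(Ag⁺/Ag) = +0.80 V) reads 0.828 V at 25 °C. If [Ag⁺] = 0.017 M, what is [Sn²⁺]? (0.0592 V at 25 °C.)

From the Nernst equation, log Q = n(E° − E)/0.0592 = 2(0.94 − 0.828)/0.0592 = 3.784, so Q = 6080.
With Q = [Sn²⁺]/[Ag⁺]^2 and the known concentrations, [Sn²⁺] in the numerator gives [Sn²⁺] = 1.8 M.

1.8 M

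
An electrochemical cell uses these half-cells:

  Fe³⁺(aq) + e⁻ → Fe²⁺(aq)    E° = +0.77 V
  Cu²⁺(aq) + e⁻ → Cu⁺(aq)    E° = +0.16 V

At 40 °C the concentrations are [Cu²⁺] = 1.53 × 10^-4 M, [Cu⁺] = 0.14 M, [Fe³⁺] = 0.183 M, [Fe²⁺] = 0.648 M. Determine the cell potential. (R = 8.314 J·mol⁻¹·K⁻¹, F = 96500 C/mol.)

The Fe³⁺/Fe²⁺ couple has the higher reduction potential and acts as the cathode, so E°_cell = +0.77 − (+0.16) = 0.61 V.
Balancing electrons gives n = 1; the reaction quotient is Q = [Cu²⁺]·[Fe²⁺]/([Cu⁺]·[Fe³⁺]) = 0.00387.
E = E° − (RT/nF) ln Q = 0.61 − (8.314×313)/(1×96500) × (-5.555) = 0.610 + 0.150 = 0.760 V.

0.760 V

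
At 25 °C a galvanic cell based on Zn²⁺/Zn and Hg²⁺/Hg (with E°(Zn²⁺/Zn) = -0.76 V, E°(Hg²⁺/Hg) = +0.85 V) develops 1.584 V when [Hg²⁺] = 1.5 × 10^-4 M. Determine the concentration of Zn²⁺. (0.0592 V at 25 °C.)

0.0011 M

From the Nernst equation, log Q = n(E° − E)/0.0592 = 2(1.61 − 1.584)/0.0592 = 0.878, so Q = 7.56.
With Q = [Zn²⁺]/[Hg²⁺] and the known concentrations, [Zn²⁺] in the numerator gives [Zn²⁺] = 0.0011 M.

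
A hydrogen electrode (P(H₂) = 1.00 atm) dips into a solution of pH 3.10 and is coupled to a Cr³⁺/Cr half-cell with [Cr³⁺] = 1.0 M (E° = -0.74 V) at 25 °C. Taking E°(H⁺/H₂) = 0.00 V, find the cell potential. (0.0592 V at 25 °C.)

The hydrogen couple is the cathode, so E°_cell = 0.74 V; n = 6.
[H⁺] = 10^(−3.10) = 7.9 × 10^-4 M, and Q = [Cr³⁺]^2·P(H₂)^3 / [H⁺]^6 = 3.98 × 10^18.
E = E° − (0.0592/6) log Q = 0.74 − (0.0592/6)(18.600) = 0.556 V.

0.56 V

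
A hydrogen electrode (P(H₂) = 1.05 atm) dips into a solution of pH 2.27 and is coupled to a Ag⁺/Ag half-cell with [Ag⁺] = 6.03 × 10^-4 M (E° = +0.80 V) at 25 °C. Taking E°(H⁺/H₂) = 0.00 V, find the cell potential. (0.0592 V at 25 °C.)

0.74 V

The Ag⁺/Ag couple is the cathode, so E°_cell = 0.80 V; n = 2.
[H⁺] = 10^(−2.27) = 0.0054 M, and Q = [H⁺]^2 / ([Ag⁺]^2·P(H₂)) = 75.5.
E = E° − (0.0592/2) log Q = 0.80 − (0.0592/2)(1.878) = 0.744 V.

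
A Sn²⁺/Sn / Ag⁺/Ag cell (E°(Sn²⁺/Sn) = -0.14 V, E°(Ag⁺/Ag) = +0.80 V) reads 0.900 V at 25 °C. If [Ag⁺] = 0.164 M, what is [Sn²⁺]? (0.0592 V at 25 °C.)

From the Nernst equation, log Q = n(E° − E)/0.0592 = 2(0.94 − 0.900)/0.0592 = 1.351, so Q = 22.5.
With Q = [Sn²⁺]/[Ag⁺]^2 and the known concentrations, [Sn²⁺] in the numerator gives [Sn²⁺] = 0.6 M.

0.6 M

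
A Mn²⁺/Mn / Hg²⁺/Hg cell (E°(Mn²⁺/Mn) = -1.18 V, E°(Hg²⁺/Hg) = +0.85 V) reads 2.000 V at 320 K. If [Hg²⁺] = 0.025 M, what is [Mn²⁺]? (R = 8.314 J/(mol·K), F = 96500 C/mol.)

From the Nernst equation, ln Q = nF(E° − E)/RT = 2×96500×(2.03 − 2.000)/(8.314×320) = 2.176, so Q = 8.81.
With Q = [Mn²⁺]/[Hg²⁺] and the known concentrations, [Mn²⁺] in the numerator gives [Mn²⁺] = 0.22 M.

0.22 M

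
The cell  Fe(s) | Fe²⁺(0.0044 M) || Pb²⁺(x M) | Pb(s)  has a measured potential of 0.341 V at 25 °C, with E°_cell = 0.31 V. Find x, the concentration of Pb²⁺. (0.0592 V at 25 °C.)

From the Nernst equation, log Q = n(E° − E)/0.0592 = 2(0.31 − 0.341)/0.0592 = -1.047, so Q = 0.0897.
With Q = [Fe²⁺]/[Pb²⁺] and the known concentrations, [Pb²⁺] in the denominator gives [Pb²⁺] = 0.049 M.

0.049 M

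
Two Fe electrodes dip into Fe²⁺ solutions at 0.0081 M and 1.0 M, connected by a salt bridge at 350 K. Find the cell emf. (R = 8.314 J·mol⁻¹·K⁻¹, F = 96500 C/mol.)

0.073 V

Both half-cells are Fe²⁺/Fe, so E°_cell = 0. The concentrated side is the cathode; the cell reaction moves Fe²⁺ from high to low concentration with n = 2.
Q = [Fe²⁺]_dilute/[Fe²⁺]_conc = 0.0081/1.0 = 0.00810.
E = 0 − (RT/nF) ln Q = −((8.314×350)/(2×96500))(-4.816) = 0.0726 V.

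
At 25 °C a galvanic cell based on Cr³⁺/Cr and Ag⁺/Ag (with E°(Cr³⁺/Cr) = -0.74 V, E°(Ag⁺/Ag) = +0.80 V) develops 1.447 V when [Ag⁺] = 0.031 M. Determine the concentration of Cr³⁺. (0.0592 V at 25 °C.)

1.5 M

From the Nernst equation, log Q = n(E° − E)/0.0592 = 3(1.54 − 1.447)/0.0592 = 4.713, so Q = 5.16 × 10^4.
With Q = [Cr³⁺]/[Ag⁺]^3 and the known concentrations, [Cr³⁺] in the numerator gives [Cr³⁺] = 1.5 M.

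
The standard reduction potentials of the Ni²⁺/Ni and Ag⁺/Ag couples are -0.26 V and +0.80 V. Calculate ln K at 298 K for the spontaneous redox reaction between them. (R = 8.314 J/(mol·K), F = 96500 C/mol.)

E°_cell = +0.80 − (-0.26) = 1.06 V, with n = 2 electrons transferred.
At equilibrium E = 0, so the Nernst equation gives ln K = nFE°/RT = (2)(96500)(1.06)/((8.314)(298)) = 82.57.

ln K = 82.6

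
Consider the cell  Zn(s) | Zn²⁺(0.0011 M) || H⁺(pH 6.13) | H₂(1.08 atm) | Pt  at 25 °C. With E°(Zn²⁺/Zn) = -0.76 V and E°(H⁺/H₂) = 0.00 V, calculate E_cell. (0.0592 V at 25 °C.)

The hydrogen couple is the cathode, so E°_cell = 0.76 V; n = 2.
[H⁺] = 10^(−6.13) = 7.4 × 10^-7 M, and Q = [Zn²⁺]·P(H₂) / [H⁺]^2 = 2.16 × 10^9.
E = E° − (0.0592/2) log Q = 0.76 − (0.0592/2)(9.335) = 0.484 V.

0.48 V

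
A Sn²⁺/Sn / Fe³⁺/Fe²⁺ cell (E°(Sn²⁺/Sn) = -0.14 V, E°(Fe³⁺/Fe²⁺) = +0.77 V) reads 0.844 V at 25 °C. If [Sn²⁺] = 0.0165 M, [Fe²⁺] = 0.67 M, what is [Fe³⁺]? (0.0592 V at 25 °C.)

From the Nernst equation, log Q = n(E° − E)/0.0592 = 2(0.91 − 0.844)/0.0592 = 2.230, so Q = 170.
With Q = [Sn²⁺]·[Fe²⁺]^2/[Fe³⁺]^2 and the known concentrations, [Fe³⁺]^2 in the denominator gives [Fe³⁺] = 0.0066 M.

0.0066 M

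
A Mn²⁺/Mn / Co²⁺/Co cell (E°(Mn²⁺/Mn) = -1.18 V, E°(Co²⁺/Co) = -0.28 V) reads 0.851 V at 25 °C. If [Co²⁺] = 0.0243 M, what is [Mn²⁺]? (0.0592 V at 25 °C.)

From the Nernst equation, log Q = n(E° − E)/0.0592 = 2(0.90 − 0.851)/0.0592 = 1.655, so Q = 45.2.
With Q = [Mn²⁺]/[Co²⁺] and the known concentrations, [Mn²⁺] in the numerator gives [Mn²⁺] = 1.1 M.

1.1 M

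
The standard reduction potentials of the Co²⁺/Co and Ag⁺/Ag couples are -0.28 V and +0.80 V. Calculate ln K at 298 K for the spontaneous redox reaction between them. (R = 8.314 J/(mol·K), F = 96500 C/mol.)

E°_cell = +0.80 − (-0.28) = 1.08 V, with n = 2 electrons transferred.
At equilibrium E = 0, so the Nernst equation gives ln K = nFE°/RT = (2)(96500)(1.08)/((8.314)(298)) = 84.13.

ln K = 84.1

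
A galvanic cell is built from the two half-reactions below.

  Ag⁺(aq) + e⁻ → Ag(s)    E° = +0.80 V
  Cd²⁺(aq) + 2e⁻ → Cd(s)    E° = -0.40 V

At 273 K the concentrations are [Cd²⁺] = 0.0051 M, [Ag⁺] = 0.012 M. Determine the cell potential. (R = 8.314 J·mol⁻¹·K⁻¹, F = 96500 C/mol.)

1.16 V

The Ag⁺/Ag couple has the higher reduction potential and acts as the cathode, so E°_cell = +0.80 − (-0.40) = 1.20 V.
Balancing electrons gives n = 2; the reaction quotient is Q = [Cd²⁺]/[Ag⁺]^2 = 35.4.
E = E° − (RT/nF) ln Q = 1.20 − (8.314×273)/(2×96500) × (3.567) = 1.200 − 0.042 = 1.158 V.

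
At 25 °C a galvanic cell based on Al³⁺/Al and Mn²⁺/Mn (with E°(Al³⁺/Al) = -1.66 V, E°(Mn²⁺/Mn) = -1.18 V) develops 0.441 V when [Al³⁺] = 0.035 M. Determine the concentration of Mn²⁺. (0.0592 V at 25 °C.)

From the Nernst equation, log Q = n(E° − E)/0.0592 = 6(0.48 − 0.441)/0.0592 = 3.953, so Q = 8970.
With Q = [Al³⁺]^2/[Mn²⁺]^3 and the known concentrations, [Mn²⁺]^3 in the denominator gives [Mn²⁺] = 0.0052 M.

0.0052 M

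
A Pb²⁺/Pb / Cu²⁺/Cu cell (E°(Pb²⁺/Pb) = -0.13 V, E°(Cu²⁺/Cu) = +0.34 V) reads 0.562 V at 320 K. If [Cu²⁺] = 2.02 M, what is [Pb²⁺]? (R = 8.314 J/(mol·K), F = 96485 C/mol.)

From the Nernst equation, ln Q = nF(E° − E)/RT = 2×96485×(0.47 − 0.562)/(8.314×320) = -6.673, so Q = 0.00126.
With Q = [Pb²⁺]/[Cu²⁺] and the known concentrations, [Pb²⁺] in the numerator gives [Pb²⁺] = 0.0026 M.

0.0026 M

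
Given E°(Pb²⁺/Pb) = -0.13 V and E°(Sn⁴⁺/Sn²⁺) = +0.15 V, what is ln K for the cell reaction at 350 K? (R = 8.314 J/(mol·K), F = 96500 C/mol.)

ln K = 18.6

E°_cell = +0.15 − (-0.13) = 0.28 V, with n = 2 electrons transferred.
At equilibrium E = 0, so the Nernst equation gives ln K = nFE°/RT = (2)(96500)(0.28)/((8.314)(350)) = 18.57.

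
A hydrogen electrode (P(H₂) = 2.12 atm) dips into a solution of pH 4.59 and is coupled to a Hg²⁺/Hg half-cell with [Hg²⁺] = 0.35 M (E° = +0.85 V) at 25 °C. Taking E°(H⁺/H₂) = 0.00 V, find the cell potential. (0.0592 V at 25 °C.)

1.12 V

The Hg²⁺/Hg couple is the cathode, so E°_cell = 0.85 V; n = 2.
[H⁺] = 10^(−4.59) = 2.6 × 10^-5 M, and Q = [H⁺]^2 / ([Hg²⁺]·P(H₂)) = 8.9 × 10^-10.
E = E° − (0.0592/2) log Q = 0.85 − (0.0592/2)(-9.050) = 1.118 V.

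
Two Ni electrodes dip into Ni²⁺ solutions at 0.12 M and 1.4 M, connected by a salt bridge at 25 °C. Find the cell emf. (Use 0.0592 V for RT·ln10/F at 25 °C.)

0.032 V

Both half-cells are Ni²⁺/Ni, so E°_cell = 0. The concentrated side is the cathode; the cell reaction moves Ni²⁺ from high to low concentration with n = 2.
Q = [Ni²⁺]_dilute/[Ni²⁺]_conc = 0.12/1.4 = 0.0857.
E = 0 − (0.0592/2) log Q = −(0.0592/2)(-1.067) = 0.0316 V.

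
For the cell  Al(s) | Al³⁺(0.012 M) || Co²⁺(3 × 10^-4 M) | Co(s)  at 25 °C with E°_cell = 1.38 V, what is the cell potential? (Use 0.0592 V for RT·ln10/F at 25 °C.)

Balancing electrons gives n = 6; the reaction quotient is Q = [Al³⁺]^2/[Co²⁺]^3 = 5.33 × 10^6.
At 25 °C, E = E° − (0.0592/n) log Q = 1.38 − (0.0592/6)(6.727) = 1.380 − 0.066 = 1.314 V.

1.31 V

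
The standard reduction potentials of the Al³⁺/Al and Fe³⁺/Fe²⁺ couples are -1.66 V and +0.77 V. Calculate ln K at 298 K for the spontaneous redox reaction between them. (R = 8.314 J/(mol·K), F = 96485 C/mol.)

ln K = 283.9

E°_cell = +0.77 − (-1.66) = 2.43 V, with n = 3 electrons transferred.
At equilibrium E = 0, so the Nernst equation gives ln K = nFE°/RT = (3)(96485)(2.43)/((8.314)(298)) = 283.90.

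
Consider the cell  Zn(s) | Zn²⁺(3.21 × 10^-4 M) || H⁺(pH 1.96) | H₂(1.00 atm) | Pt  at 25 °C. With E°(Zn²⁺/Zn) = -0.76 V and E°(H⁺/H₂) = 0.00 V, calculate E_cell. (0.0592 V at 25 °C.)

0.75 V

The hydrogen couple is the cathode, so E°_cell = 0.76 V; n = 2.
[H⁺] = 10^(−1.96) = 0.011 M, and Q = [Zn²⁺]·P(H₂) / [H⁺]^2 = 2.67.
E = E° − (0.0592/2) log Q = 0.76 − (0.0592/2)(0.427) = 0.747 V.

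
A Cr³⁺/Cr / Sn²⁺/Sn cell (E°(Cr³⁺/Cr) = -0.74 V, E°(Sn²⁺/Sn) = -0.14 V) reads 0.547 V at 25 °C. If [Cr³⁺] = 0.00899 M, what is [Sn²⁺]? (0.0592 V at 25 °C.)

From the Nernst equation, log Q = n(E° − E)/0.0592 = 6(0.60 − 0.547)/0.0592 = 5.372, so Q = 2.35 × 10^5.
With Q = [Cr³⁺]^2/[Sn²⁺]^3 and the known concentrations, [Sn²⁺]^3 in the denominator gives [Sn²⁺] = 7 × 10^-4 M.

7 × 10^-4 M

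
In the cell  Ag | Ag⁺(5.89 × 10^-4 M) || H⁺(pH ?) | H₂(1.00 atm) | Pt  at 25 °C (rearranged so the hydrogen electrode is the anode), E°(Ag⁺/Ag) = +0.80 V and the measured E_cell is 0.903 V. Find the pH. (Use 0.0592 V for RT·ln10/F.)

E°_cell = 0.80 V and n = 2.
log Q = n(E° − E)/0.0592 = 2×(0.80 − 0.903)/0.0592 = -3.480.
With Q = [H⁺]^2 / ([Ag⁺]^2·P(H₂)), solving for [H⁺] gives log[H⁺] = -4.970, so pH = 4.97.

pH = 4.97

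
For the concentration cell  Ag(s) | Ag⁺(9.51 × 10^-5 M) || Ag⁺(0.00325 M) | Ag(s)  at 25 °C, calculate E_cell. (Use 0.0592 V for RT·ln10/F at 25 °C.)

Both half-cells are Ag⁺/Ag, so E°_cell = 0. The concentrated side is the cathode; the cell reaction moves Ag⁺ from high to low concentration with n = 1.
Q = [Ag⁺]_dilute/[Ag⁺]_conc = 9.51 × 10^-5/0.00325 = 0.0293.
E = 0 − (0.0592/1) log Q = −(0.0592/1)(-1.534) = 0.0908 V.

0.091 V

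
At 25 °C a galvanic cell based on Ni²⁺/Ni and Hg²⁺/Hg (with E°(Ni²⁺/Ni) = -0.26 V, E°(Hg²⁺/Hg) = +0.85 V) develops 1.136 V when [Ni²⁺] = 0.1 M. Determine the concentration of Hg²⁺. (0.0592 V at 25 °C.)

0.76 M

From the Nernst equation, log Q = n(E° − E)/0.0592 = 2(1.11 − 1.136)/0.0592 = -0.878, so Q = 0.132.
With Q = [Ni²⁺]/[Hg²⁺] and the known concentrations, [Hg²⁺] in the denominator gives [Hg²⁺] = 0.76 M.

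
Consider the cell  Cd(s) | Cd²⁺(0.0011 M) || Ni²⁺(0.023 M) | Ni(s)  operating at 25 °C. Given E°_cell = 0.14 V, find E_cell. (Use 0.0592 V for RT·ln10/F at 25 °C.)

Balancing electrons gives n = 2; the reaction quotient is Q = [Cd²⁺]/[Ni²⁺] = 0.0478.
At 25 °C, E = E° − (0.0592/n) log Q = 0.14 − (0.0592/2)(-1.320) = 0.140 + 0.039 = 0.179 V.

0.179 V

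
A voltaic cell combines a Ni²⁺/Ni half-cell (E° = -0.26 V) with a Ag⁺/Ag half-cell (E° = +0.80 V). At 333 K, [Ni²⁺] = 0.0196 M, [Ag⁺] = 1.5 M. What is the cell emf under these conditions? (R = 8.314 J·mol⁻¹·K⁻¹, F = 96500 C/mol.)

The Ag⁺/Ag couple has the higher reduction potential and acts as the cathode, so E°_cell = +0.80 − (-0.26) = 1.06 V.
Balancing electrons gives n = 2; the reaction quotient is Q = [Ni²⁺]/[Ag⁺]^2 = 0.00871.
E = E° − (RT/nF) ln Q = 1.06 − (8.314×333)/(2×96500) × (-4.743) = 1.060 + 0.068 = 1.128 V.

1.13 V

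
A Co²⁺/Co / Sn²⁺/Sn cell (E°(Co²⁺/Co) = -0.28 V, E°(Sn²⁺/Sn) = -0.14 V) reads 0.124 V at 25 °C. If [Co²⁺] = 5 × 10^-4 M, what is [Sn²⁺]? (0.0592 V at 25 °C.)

From the Nernst equation, log Q = n(E° − E)/0.0592 = 2(0.14 − 0.124)/0.0592 = 0.541, so Q = 3.47.
With Q = [Co²⁺]/[Sn²⁺] and the known concentrations, [Sn²⁺] in the denominator gives [Sn²⁺] = 1.4 × 10^-4 M.

1.4 × 10^-4 M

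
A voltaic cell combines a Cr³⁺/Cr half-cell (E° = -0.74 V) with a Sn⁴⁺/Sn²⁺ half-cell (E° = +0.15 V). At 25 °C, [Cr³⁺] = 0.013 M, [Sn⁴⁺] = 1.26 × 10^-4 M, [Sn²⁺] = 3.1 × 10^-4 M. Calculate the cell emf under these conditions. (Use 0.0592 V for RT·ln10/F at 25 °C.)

0.916 V

The Sn⁴⁺/Sn²⁺ couple has the higher reduction potential and acts as the cathode, so E°_cell = +0.15 − (-0.74) = 0.89 V.
Balancing electrons gives n = 6; the reaction quotient is Q = [Cr³⁺]^2·[Sn²⁺]^3/[Sn⁴⁺]^3 = 0.00252.
At 25 °C, E = E° − (0.0592/n) log Q = 0.89 − (0.0592/6)(-2.599) = 0.890 + 0.026 = 0.916 V.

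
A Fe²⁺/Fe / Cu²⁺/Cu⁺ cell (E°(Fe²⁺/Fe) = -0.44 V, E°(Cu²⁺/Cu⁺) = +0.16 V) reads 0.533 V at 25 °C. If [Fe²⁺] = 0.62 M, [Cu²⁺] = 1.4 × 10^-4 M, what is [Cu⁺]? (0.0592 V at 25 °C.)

From the Nernst equation, log Q = n(E° − E)/0.0592 = 2(0.60 − 0.533)/0.0592 = 2.264, so Q = 183.
With Q = [Fe²⁺]·[Cu⁺]^2/[Cu²⁺]^2 and the known concentrations, [Cu⁺]^2 in the numerator gives [Cu⁺] = 0.0024 M.

0.0024 M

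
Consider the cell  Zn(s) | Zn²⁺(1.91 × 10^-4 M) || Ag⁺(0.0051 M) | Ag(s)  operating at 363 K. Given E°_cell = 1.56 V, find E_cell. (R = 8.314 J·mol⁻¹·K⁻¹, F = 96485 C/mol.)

Balancing electrons gives n = 2; the reaction quotient is Q = [Zn²⁺]/[Ag⁺]^2 = 7.34.
E = E° − (RT/nF) ln Q = 1.56 − (8.314×363)/(2×96485) × (1.994) = 1.560 − 0.031 = 1.529 V.

1.53 V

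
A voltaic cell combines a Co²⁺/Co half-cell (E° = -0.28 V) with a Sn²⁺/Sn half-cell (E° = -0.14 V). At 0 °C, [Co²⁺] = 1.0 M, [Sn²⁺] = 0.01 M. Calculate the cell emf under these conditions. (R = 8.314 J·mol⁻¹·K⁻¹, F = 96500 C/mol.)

0.086 V

The Sn²⁺/Sn couple has the higher reduction potential and acts as the cathode, so E°_cell = -0.14 − (-0.28) = 0.14 V.
Balancing electrons gives n = 2; the reaction quotient is Q = [Co²⁺]/[Sn²⁺] = 100.
E = E° − (RT/nF) ln Q = 0.14 − (8.314×273)/(2×96500) × (4.605) = 0.140 − 0.054 = 0.086 V.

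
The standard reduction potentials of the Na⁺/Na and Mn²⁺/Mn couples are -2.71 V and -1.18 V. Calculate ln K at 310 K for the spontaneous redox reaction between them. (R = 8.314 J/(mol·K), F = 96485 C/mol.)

E°_cell = -1.18 − (-2.71) = 1.53 V, with n = 2 electrons transferred.
At equilibrium E = 0, so the Nernst equation gives ln K = nFE°/RT = (2)(96485)(1.53)/((8.314)(310)) = 114.55.

ln K = 114.6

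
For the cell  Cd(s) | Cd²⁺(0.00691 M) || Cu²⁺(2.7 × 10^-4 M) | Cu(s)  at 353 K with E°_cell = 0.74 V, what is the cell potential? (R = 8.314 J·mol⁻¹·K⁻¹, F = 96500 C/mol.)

Balancing electrons gives n = 2; the reaction quotient is Q = [Cd²⁺]/[Cu²⁺] = 25.6.
E = E° − (RT/nF) ln Q = 0.74 − (8.314×353)/(2×96500) × (3.242) = 0.740 − 0.049 = 0.691 V.

0.691 V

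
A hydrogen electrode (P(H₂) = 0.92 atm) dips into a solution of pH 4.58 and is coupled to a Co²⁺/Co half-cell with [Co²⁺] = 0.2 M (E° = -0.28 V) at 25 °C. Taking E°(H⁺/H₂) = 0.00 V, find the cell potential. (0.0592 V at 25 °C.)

0.031 V

The hydrogen couple is the cathode, so E°_cell = 0.28 V; n = 2.
[H⁺] = 10^(−4.58) = 2.6 × 10^-5 M, and Q = [Co²⁺]·P(H₂) / [H⁺]^2 = 2.66 × 10^8.
E = E° − (0.0592/2) log Q = 0.28 − (0.0592/2)(8.425) = 0.031 V.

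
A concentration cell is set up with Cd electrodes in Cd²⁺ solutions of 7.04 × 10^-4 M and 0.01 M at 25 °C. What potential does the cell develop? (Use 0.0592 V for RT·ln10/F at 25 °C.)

0.034 V

Both half-cells are Cd²⁺/Cd, so E°_cell = 0. The concentrated side is the cathode; the cell reaction moves Cd²⁺ from high to low concentration with n = 2.
Q = [Cd²⁺]_dilute/[Cd²⁺]_conc = 7.04 × 10^-4/0.01 = 0.0704.
E = 0 − (0.0592/2) log Q = −(0.0592/2)(-1.152) = 0.0341 V.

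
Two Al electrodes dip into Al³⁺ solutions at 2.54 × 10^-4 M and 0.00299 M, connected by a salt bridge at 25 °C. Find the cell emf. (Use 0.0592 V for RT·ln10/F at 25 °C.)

0.021 V

Both half-cells are Al³⁺/Al, so E°_cell = 0. The concentrated side is the cathode; the cell reaction moves Al³⁺ from high to low concentration with n = 3.
Q = [Al³⁺]_dilute/[Al³⁺]_conc = 2.54 × 10^-4/0.00299 = 0.0849.
E = 0 − (0.0592/3) log Q = −(0.0592/3)(-1.071) = 0.0211 V.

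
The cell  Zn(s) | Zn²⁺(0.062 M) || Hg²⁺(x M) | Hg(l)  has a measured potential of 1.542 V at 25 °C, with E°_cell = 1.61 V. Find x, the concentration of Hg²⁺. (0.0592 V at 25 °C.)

3.1 × 10^-4 M

From the Nernst equation, log Q = n(E° − E)/0.0592 = 2(1.61 − 1.542)/0.0592 = 2.297, so Q = 198.
With Q = [Zn²⁺]/[Hg²⁺] and the known concentrations, [Hg²⁺] in the denominator gives [Hg²⁺] = 3.1 × 10^-4 M.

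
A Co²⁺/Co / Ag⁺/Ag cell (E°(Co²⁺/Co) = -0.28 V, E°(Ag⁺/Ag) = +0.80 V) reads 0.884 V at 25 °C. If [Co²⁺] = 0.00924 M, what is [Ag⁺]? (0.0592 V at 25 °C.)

4.7 × 10^-5 M

From the Nernst equation, log Q = n(E° − E)/0.0592 = 2(1.08 − 0.884)/0.0592 = 6.622, so Q = 4.18 × 10^6.
With Q = [Co²⁺]/[Ag⁺]^2 and the known concentrations, [Ag⁺]^2 in the denominator gives [Ag⁺] = 4.7 × 10^-5 M.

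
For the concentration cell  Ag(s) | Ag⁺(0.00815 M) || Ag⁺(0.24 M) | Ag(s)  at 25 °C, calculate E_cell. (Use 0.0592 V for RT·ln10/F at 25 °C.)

Both half-cells are Ag⁺/Ag, so E°_cell = 0. The concentrated side is the cathode; the cell reaction moves Ag⁺ from high to low concentration with n = 1.
Q = [Ag⁺]_dilute/[Ag⁺]_conc = 0.00815/0.24 = 0.0340.
E = 0 − (0.0592/1) log Q = −(0.0592/1)(-1.469) = 0.0870 V.

0.087 V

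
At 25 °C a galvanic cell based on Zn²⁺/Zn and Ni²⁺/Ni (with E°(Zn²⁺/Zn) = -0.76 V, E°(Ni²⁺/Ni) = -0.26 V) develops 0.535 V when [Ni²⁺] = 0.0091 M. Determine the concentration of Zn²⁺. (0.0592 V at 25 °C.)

From the Nernst equation, log Q = n(E° − E)/0.0592 = 2(0.50 − 0.535)/0.0592 = -1.182, so Q = 0.0657.
With Q = [Zn²⁺]/[Ni²⁺] and the known concentrations, [Zn²⁺] in the numerator gives [Zn²⁺] = 6 × 10^-4 M.

6 × 10^-4 M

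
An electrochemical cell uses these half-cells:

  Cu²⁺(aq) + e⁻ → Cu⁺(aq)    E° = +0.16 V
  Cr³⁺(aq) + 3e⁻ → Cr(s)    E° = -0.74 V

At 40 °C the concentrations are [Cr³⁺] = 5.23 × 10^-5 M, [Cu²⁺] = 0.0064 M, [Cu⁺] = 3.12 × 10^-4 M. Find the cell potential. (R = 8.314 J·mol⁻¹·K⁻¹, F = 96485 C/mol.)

1.07 V

The Cu²⁺/Cu⁺ couple has the higher reduction potential and acts as the cathode, so E°_cell = +0.16 − (-0.74) = 0.90 V.
Balancing electrons gives n = 3; the reaction quotient is Q = [Cr³⁺]·[Cu⁺]^3/[Cu²⁺]^3 = 6.06 × 10^-9.
E = E° − (RT/nF) ln Q = 0.90 − (8.314×313)/(3×96485) × (-18.922) = 0.900 + 0.170 = 1.070 V.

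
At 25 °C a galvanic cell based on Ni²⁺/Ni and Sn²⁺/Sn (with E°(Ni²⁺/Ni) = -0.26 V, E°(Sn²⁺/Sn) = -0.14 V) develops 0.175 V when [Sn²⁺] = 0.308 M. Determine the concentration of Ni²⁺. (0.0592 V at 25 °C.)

0.0043 M

From the Nernst equation, log Q = n(E° − E)/0.0592 = 2(0.12 − 0.175)/0.0592 = -1.858, so Q = 0.0139.
With Q = [Ni²⁺]/[Sn²⁺] and the known concentrations, [Ni²⁺] in the numerator gives [Ni²⁺] = 0.0043 M.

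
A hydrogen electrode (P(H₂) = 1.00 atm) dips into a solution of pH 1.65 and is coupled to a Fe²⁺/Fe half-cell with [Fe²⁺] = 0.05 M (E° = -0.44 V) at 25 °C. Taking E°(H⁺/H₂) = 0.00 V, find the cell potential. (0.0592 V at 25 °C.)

0.38 V

The hydrogen couple is the cathode, so E°_cell = 0.44 V; n = 2.
[H⁺] = 10^(−1.65) = 0.022 M, and Q = [Fe²⁺]·P(H₂) / [H⁺]^2 = 99.8.
E = E° − (0.0592/2) log Q = 0.44 − (0.0592/2)(1.999) = 0.381 V.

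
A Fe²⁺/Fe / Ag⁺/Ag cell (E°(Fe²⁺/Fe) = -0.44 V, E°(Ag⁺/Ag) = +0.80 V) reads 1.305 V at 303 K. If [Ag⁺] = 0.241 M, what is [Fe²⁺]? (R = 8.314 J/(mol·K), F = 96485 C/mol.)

4 × 10^-4 M

From the Nernst equation, ln Q = nF(E° − E)/RT = 2×96485×(1.24 − 1.305)/(8.314×303) = -4.979, so Q = 0.00688.
With Q = [Fe²⁺]/[Ag⁺]^2 and the known concentrations, [Fe²⁺] in the numerator gives [Fe²⁺] = 4 × 10^-4 M.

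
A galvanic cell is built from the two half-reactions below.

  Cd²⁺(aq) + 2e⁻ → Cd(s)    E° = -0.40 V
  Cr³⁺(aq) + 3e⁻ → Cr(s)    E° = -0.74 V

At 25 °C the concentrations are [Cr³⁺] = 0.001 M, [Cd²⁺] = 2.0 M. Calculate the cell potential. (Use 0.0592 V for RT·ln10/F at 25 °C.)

The Cd²⁺/Cd couple has the higher reduction potential and acts as the cathode, so E°_cell = -0.40 − (-0.74) = 0.34 V.
Balancing electrons gives n = 6; the reaction quotient is Q = [Cr³⁺]^2/[Cd²⁺]^3 = 1.25 × 10^-7.
At 25 °C, E = E° − (0.0592/n) log Q = 0.34 − (0.0592/6)(-6.903) = 0.340 + 0.068 = 0.408 V.

0.408 V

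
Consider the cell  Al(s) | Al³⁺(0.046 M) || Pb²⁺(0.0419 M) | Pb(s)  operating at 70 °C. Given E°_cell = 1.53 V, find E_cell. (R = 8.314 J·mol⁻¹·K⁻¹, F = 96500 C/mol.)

Balancing electrons gives n = 6; the reaction quotient is Q = [Al³⁺]^2/[Pb²⁺]^3 = 28.8.
E = E° − (RT/nF) ln Q = 1.53 − (8.314×343)/(6×96500) × (3.359) = 1.530 − 0.017 = 1.513 V.

1.51 V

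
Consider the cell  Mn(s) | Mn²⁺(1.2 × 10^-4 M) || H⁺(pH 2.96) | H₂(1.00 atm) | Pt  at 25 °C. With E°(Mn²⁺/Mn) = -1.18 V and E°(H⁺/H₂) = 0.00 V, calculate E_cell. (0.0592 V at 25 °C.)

1.12 V

The hydrogen couple is the cathode, so E°_cell = 1.18 V; n = 2.
[H⁺] = 10^(−2.96) = 0.0011 M, and Q = [Mn²⁺]·P(H₂) / [H⁺]^2 = 99.8.
E = E° − (0.0592/2) log Q = 1.18 − (0.0592/2)(1.999) = 1.121 V.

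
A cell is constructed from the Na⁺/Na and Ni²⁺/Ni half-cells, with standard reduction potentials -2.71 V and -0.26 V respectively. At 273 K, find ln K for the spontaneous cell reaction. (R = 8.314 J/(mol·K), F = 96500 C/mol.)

ln K = 208.3

E°_cell = -0.26 − (-2.71) = 2.45 V, with n = 2 electrons transferred.
At equilibrium E = 0, so the Nernst equation gives ln K = nFE°/RT = (2)(96500)(2.45)/((8.314)(273)) = 208.33.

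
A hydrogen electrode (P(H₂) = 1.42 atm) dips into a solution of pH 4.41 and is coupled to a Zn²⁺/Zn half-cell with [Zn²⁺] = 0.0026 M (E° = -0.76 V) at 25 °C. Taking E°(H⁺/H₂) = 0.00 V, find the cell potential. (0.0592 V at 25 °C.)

The hydrogen couple is the cathode, so E°_cell = 0.76 V; n = 2.
[H⁺] = 10^(−4.41) = 3.9 × 10^-5 M, and Q = [Zn²⁺]·P(H₂) / [H⁺]^2 = 2.44 × 10^6.
E = E° − (0.0592/2) log Q = 0.76 − (0.0592/2)(6.387) = 0.571 V.

0.57 V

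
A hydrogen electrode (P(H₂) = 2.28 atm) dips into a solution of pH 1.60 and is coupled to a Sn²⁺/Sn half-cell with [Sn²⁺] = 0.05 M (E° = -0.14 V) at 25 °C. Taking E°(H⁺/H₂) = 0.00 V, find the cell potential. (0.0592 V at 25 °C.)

0.073 V

The hydrogen couple is the cathode, so E°_cell = 0.14 V; n = 2.
[H⁺] = 10^(−1.60) = 0.025 M, and Q = [Sn²⁺]·P(H₂) / [H⁺]^2 = 181.
E = E° − (0.0592/2) log Q = 0.14 − (0.0592/2)(2.257) = 0.073 V.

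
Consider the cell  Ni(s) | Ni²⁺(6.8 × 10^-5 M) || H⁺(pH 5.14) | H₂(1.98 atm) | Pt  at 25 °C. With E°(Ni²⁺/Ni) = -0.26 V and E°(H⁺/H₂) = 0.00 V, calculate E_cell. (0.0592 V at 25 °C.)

0.070 V

The hydrogen couple is the cathode, so E°_cell = 0.26 V; n = 2.
[H⁺] = 10^(−5.14) = 7.2 × 10^-6 M, and Q = [Ni²⁺]·P(H₂) / [H⁺]^2 = 2.57 × 10^6.
E = E° − (0.0592/2) log Q = 0.26 − (0.0592/2)(6.409) = 0.070 V.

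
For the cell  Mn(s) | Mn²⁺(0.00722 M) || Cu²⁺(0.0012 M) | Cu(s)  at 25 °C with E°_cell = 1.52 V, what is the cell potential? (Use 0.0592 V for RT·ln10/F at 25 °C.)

Balancing electrons gives n = 2; the reaction quotient is Q = [Mn²⁺]/[Cu²⁺] = 6.02.
At 25 °C, E = E° − (0.0592/n) log Q = 1.52 − (0.0592/2)(0.779) = 1.520 − 0.023 = 1.497 V.

1.50 V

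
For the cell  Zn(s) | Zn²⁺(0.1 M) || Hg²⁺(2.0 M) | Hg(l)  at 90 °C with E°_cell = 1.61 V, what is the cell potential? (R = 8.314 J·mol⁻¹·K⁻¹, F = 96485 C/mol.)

1.66 V

Balancing electrons gives n = 2; the reaction quotient is Q = [Zn²⁺]/[Hg²⁺] = 0.0500.
E = E° − (RT/nF) ln Q = 1.61 − (8.314×363)/(2×96485) × (-2.996) = 1.610 + 0.047 = 1.657 V.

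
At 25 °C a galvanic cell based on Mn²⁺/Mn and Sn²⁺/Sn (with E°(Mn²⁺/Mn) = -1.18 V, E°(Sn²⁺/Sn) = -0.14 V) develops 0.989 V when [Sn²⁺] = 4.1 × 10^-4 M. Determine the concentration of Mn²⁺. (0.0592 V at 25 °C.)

From the Nernst equation, log Q = n(E° − E)/0.0592 = 2(1.04 − 0.989)/0.0592 = 1.723, so Q = 52.8.
With Q = [Mn²⁺]/[Sn²⁺] and the known concentrations, [Mn²⁺] in the numerator gives [Mn²⁺] = 0.022 M.

0.022 M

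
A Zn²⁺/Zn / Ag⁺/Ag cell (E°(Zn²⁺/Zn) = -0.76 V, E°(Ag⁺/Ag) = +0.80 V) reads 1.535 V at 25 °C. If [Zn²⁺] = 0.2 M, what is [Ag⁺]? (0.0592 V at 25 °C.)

From the Nernst equation, log Q = n(E° − E)/0.0592 = 2(1.56 − 1.535)/0.0592 = 0.845, so Q = 6.99.
With Q = [Zn²⁺]/[Ag⁺]^2 and the known concentrations, [Ag⁺]^2 in the denominator gives [Ag⁺] = 0.17 M.

0.17 M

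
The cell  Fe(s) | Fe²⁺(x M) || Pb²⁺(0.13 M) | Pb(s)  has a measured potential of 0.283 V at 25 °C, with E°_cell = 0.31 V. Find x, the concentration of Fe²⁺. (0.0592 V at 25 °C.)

From the Nernst equation, log Q = n(E° − E)/0.0592 = 2(0.31 − 0.283)/0.0592 = 0.912, so Q = 8.17.
With Q = [Fe²⁺]/[Pb²⁺] and the known concentrations, [Fe²⁺] in the numerator gives [Fe²⁺] = 1.1 M.

1.1 M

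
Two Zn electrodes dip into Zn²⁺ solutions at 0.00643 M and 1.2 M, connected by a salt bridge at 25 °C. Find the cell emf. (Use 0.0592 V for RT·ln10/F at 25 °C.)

Both half-cells are Zn²⁺/Zn, so E°_cell = 0. The concentrated side is the cathode; the cell reaction moves Zn²⁺ from high to low concentration with n = 2.
Q = [Zn²⁺]_dilute/[Zn²⁺]_conc = 0.00643/1.2 = 0.00536.
E = 0 − (0.0592/2) log Q = −(0.0592/2)(-2.271) = 0.0672 V.

0.067 V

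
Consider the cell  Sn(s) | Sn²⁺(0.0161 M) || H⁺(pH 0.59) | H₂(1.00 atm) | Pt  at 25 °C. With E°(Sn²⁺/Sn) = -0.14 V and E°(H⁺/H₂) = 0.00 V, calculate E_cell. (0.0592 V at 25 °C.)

The hydrogen couple is the cathode, so E°_cell = 0.14 V; n = 2.
[H⁺] = 10^(−0.59) = 0.26 M, and Q = [Sn²⁺]·P(H₂) / [H⁺]^2 = 0.244.
E = E° − (0.0592/2) log Q = 0.14 − (0.0592/2)(-0.613) = 0.158 V.

0.16 V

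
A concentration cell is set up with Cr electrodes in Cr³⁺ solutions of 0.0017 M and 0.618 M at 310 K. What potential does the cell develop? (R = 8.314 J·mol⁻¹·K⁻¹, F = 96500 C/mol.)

0.052 V

Both half-cells are Cr³⁺/Cr, so E°_cell = 0. The concentrated side is the cathode; the cell reaction moves Cr³⁺ from high to low concentration with n = 3.
Q = [Cr³⁺]_dilute/[Cr³⁺]_conc = 0.0017/0.618 = 0.00275.
E = 0 − (RT/nF) ln Q = −((8.314×310)/(3×96500))(-5.896) = 0.0525 V.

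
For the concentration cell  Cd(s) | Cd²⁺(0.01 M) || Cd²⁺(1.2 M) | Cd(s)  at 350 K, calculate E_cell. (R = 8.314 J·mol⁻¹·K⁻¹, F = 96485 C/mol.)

Both half-cells are Cd²⁺/Cd, so E°_cell = 0. The concentrated side is the cathode; the cell reaction moves Cd²⁺ from high to low concentration with n = 2.
Q = [Cd²⁺]_dilute/[Cd²⁺]_conc = 0.01/1.2 = 0.00833.
E = 0 − (RT/nF) ln Q = −((8.314×350)/(2×96485))(-4.787) = 0.0722 V.

0.072 V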